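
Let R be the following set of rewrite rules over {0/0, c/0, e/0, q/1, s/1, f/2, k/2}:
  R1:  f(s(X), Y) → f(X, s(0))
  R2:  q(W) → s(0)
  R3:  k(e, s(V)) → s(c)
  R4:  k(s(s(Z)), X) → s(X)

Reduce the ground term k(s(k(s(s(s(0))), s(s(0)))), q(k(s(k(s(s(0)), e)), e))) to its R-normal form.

1. k(s(k(s(s(s(0))), s(s(0)))), q(k(s(k(s(s(0)), e)), e)))  →  k(s(s(s(s(0)))), q(k(s(k(s(s(0)), e)), e)))   [R4 at 1.1]
2. k(s(s(s(s(0)))), q(k(s(k(s(s(0)), e)), e)))  →  s(q(k(s(k(s(s(0)), e)), e)))   [R4 at ε]
3. s(q(k(s(k(s(s(0)), e)), e)))  →  s(s(0))   [R2 at 1]

s(s(0))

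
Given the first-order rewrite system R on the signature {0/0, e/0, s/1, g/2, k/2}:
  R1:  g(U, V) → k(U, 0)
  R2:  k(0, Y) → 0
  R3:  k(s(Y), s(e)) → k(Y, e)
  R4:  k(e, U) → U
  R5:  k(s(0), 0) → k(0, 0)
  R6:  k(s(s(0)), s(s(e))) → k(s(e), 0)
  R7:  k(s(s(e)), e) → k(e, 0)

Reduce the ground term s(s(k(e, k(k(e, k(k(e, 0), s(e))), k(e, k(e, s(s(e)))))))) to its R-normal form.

s(s(0))

1. s(s(k(e, k(k(e, k(k(e, 0), s(e))), k(e, k(e, s(s(e))))))))  →  s(s(k(k(e, k(k(e, 0), s(e))), k(e, k(e, s(s(e)))))))   [R4 at 1.1]
2. s(s(k(k(e, k(k(e, 0), s(e))), k(e, k(e, s(s(e)))))))  →  s(s(k(k(k(e, 0), s(e)), k(e, k(e, s(s(e)))))))   [R4 at 1.1.1]
3. s(s(k(k(k(e, 0), s(e)), k(e, k(e, s(s(e)))))))  →  s(s(k(k(0, s(e)), k(e, k(e, s(s(e)))))))   [R4 at 1.1.1.1]
4. s(s(k(k(0, s(e)), k(e, k(e, s(s(e)))))))  →  s(s(k(0, k(e, k(e, s(s(e)))))))   [R2 at 1.1.1]
5. s(s(k(0, k(e, k(e, s(s(e)))))))  →  s(s(0))   [R2 at 1.1]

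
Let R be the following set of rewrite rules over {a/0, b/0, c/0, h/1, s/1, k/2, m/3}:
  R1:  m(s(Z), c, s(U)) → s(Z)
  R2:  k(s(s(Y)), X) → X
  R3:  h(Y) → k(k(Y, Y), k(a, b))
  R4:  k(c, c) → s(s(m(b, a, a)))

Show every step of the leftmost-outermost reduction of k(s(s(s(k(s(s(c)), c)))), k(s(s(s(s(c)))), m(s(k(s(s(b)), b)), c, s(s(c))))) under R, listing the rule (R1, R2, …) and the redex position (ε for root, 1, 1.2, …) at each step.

1. k(s(s(s(k(s(s(c)), c)))), k(s(s(s(s(c)))), m(s(k(s(s(b)), b)), c, s(s(c)))))  →  k(s(s(s(s(c)))), m(s(k(s(s(b)), b)), c, s(s(c))))   [R2 at ε]
2. k(s(s(s(s(c)))), m(s(k(s(s(b)), b)), c, s(s(c))))  →  m(s(k(s(s(b)), b)), c, s(s(c)))   [R2 at ε]
3. m(s(k(s(s(b)), b)), c, s(s(c)))  →  s(k(s(s(b)), b))   [R1 at ε]
4. s(k(s(s(b)), b))  →  s(b)   [R2 at 1]

s(b)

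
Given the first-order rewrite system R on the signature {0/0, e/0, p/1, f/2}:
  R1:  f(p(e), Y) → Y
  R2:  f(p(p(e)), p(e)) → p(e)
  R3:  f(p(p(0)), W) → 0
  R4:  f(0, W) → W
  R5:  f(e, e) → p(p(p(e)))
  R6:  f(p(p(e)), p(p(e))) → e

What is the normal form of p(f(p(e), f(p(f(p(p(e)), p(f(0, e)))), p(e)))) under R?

1. p(f(p(e), f(p(f(p(p(e)), p(f(0, e)))), p(e))))  →  p(f(p(f(p(p(e)), p(f(0, e)))), p(e)))   [R1 at 1]
2. p(f(p(f(p(p(e)), p(f(0, e)))), p(e)))  →  p(f(p(f(p(p(e)), p(e))), p(e)))   [R4 at 1.1.1.2.1]
3. p(f(p(f(p(p(e)), p(e))), p(e)))  →  p(f(p(p(e)), p(e)))   [R2 at 1.1.1]
4. p(f(p(p(e)), p(e)))  →  p(p(e))   [R2 at 1]

p(p(e))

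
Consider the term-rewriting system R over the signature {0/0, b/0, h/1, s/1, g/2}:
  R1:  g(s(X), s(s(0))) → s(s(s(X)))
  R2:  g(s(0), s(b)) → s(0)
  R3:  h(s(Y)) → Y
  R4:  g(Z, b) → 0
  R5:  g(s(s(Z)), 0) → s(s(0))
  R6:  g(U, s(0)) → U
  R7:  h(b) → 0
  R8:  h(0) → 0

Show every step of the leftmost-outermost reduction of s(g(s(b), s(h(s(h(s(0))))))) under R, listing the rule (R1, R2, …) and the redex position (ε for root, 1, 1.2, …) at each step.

1. s(g(s(b), s(h(s(h(s(0)))))))  →  s(g(s(b), s(h(s(0)))))   [R3 at 1.2.1]
2. s(g(s(b), s(h(s(0)))))  →  s(g(s(b), s(0)))   [R3 at 1.2.1]
3. s(g(s(b), s(0)))  →  s(s(b))   [R6 at 1]

s(s(b))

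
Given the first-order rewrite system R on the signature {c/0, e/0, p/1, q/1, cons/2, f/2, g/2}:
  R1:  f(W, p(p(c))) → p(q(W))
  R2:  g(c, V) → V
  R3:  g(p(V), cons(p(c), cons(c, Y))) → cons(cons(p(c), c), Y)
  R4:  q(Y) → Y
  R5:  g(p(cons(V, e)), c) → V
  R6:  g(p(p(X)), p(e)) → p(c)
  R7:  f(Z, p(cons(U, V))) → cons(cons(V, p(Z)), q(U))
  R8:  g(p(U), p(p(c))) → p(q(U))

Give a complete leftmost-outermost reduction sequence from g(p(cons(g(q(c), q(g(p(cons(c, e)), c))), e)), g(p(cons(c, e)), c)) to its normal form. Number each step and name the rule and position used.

c

1. g(p(cons(g(q(c), q(g(p(cons(c, e)), c))), e)), g(p(cons(c, e)), c))  →  g(p(cons(g(c, q(g(p(cons(c, e)), c))), e)), g(p(cons(c, e)), c))   [R4 at 1.1.1.1]
2. g(p(cons(g(c, q(g(p(cons(c, e)), c))), e)), g(p(cons(c, e)), c))  →  g(p(cons(q(g(p(cons(c, e)), c)), e)), g(p(cons(c, e)), c))   [R2 at 1.1.1]
3. g(p(cons(q(g(p(cons(c, e)), c)), e)), g(p(cons(c, e)), c))  →  g(p(cons(g(p(cons(c, e)), c), e)), g(p(cons(c, e)), c))   [R4 at 1.1.1]
4. g(p(cons(g(p(cons(c, e)), c), e)), g(p(cons(c, e)), c))  →  g(p(cons(c, e)), g(p(cons(c, e)), c))   [R5 at 1.1.1]
5. g(p(cons(c, e)), g(p(cons(c, e)), c))  →  g(p(cons(c, e)), c)   [R5 at 2]
6. g(p(cons(c, e)), c)  →  c   [R5 at ε]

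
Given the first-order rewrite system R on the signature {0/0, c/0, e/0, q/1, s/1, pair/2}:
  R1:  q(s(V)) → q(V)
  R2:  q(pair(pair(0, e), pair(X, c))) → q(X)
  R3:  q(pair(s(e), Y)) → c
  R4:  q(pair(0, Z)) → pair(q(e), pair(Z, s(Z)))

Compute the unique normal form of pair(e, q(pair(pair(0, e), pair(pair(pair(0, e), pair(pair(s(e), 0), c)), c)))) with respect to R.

pair(e, c)

1. pair(e, q(pair(pair(0, e), pair(pair(pair(0, e), pair(pair(s(e), 0), c)), c))))  →  pair(e, q(pair(pair(0, e), pair(pair(s(e), 0), c))))   [R2 at 2]
2. pair(e, q(pair(pair(0, e), pair(pair(s(e), 0), c))))  →  pair(e, q(pair(s(e), 0)))   [R2 at 2]
3. pair(e, q(pair(s(e), 0)))  →  pair(e, c)   [R3 at 2]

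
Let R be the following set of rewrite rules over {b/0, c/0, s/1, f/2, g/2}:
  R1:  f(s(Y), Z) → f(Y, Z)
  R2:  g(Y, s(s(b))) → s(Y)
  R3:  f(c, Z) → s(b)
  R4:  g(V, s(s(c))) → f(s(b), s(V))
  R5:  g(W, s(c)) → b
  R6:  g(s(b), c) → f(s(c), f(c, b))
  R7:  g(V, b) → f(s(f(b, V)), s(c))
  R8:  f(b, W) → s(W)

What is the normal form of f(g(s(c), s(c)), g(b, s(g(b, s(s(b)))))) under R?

1. f(g(s(c), s(c)), g(b, s(g(b, s(s(b))))))  →  f(b, g(b, s(g(b, s(s(b))))))   [R5 at 1]
2. f(b, g(b, s(g(b, s(s(b))))))  →  s(g(b, s(g(b, s(s(b))))))   [R8 at ε]
3. s(g(b, s(g(b, s(s(b))))))  →  s(g(b, s(s(b))))   [R2 at 1.2.1]
4. s(g(b, s(s(b))))  →  s(s(b))   [R2 at 1]

s(s(b))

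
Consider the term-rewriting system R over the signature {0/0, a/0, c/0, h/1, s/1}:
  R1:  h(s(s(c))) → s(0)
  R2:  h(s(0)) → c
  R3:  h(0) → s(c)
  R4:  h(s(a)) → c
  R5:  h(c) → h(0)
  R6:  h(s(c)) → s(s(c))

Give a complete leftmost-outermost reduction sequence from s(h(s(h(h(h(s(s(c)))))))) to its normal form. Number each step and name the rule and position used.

s(s(0))

1. s(h(s(h(h(h(s(s(c))))))))  →  s(h(s(h(h(s(0))))))   [R1 at 1.1.1.1.1]
2. s(h(s(h(h(s(0))))))  →  s(h(s(h(c))))   [R2 at 1.1.1.1]
3. s(h(s(h(c))))  →  s(h(s(h(0))))   [R5 at 1.1.1]
4. s(h(s(h(0))))  →  s(h(s(s(c))))   [R3 at 1.1.1]
5. s(h(s(s(c))))  →  s(s(0))   [R1 at 1]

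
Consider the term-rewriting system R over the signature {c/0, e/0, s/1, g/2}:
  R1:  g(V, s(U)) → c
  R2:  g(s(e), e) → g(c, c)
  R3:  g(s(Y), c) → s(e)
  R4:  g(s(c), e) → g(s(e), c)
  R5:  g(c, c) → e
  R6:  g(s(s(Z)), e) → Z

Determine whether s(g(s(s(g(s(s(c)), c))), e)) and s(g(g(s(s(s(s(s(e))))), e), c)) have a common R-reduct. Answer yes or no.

yes — NF(t₁) = s(s(e)), NF(t₂) = s(s(e))

Reduce t₁ = s(g(s(s(g(s(s(c)), c))), e)):
1. s(g(s(s(g(s(s(c)), c))), e))  →  s(g(s(s(c)), c))   [R6 at 1]
2. s(g(s(s(c)), c))  →  s(s(e))   [R3 at 1]

Reduce t₂ = s(g(g(s(s(s(s(s(e))))), e), c)):
1. s(g(g(s(s(s(s(s(e))))), e), c))  →  s(g(s(s(s(e))), c))   [R6 at 1.1]
2. s(g(s(s(s(e))), c))  →  s(s(e))   [R3 at 1]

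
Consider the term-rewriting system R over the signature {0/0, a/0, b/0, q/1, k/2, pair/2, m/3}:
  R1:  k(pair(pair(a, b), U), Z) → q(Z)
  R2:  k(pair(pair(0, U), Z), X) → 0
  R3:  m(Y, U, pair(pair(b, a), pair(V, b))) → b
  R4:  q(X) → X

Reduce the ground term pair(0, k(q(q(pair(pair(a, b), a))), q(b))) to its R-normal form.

pair(0, b)

1. pair(0, k(q(q(pair(pair(a, b), a))), q(b)))  →  pair(0, k(q(pair(pair(a, b), a)), q(b)))   [R4 at 2.1]
2. pair(0, k(q(pair(pair(a, b), a)), q(b)))  →  pair(0, k(pair(pair(a, b), a), q(b)))   [R4 at 2.1]
3. pair(0, k(pair(pair(a, b), a), q(b)))  →  pair(0, q(q(b)))   [R1 at 2]
4. pair(0, q(q(b)))  →  pair(0, q(b))   [R4 at 2]
5. pair(0, q(b))  →  pair(0, b)   [R4 at 2]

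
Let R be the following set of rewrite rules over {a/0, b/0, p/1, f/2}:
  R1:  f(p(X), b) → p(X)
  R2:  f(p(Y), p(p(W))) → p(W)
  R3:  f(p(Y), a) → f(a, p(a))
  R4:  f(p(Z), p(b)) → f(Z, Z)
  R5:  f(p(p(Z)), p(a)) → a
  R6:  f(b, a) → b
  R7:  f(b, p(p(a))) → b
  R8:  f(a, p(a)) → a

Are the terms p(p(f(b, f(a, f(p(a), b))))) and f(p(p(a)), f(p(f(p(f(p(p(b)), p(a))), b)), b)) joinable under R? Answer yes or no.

Reduce t₁ = p(p(f(b, f(a, f(p(a), b))))):
1. p(p(f(b, f(a, f(p(a), b)))))  →  p(p(f(b, f(a, p(a)))))   [R1 at 1.1.2.2]
2. p(p(f(b, f(a, p(a)))))  →  p(p(f(b, a)))   [R8 at 1.1.2]
3. p(p(f(b, a)))  →  p(p(b))   [R6 at 1.1]

Reduce t₂ = f(p(p(a)), f(p(f(p(f(p(p(b)), p(a))), b)), b)):
1. f(p(p(a)), f(p(f(p(f(p(p(b)), p(a))), b)), b))  →  f(p(p(a)), p(f(p(f(p(p(b)), p(a))), b)))   [R1 at 2]
2. f(p(p(a)), p(f(p(f(p(p(b)), p(a))), b)))  →  f(p(p(a)), p(p(f(p(p(b)), p(a)))))   [R1 at 2.1]
3. f(p(p(a)), p(p(f(p(p(b)), p(a)))))  →  p(f(p(p(b)), p(a)))   [R2 at ε]
4. p(f(p(p(b)), p(a)))  →  p(a)   [R5 at 1]

no — NF(t₁) = p(p(b)), NF(t₂) = p(a)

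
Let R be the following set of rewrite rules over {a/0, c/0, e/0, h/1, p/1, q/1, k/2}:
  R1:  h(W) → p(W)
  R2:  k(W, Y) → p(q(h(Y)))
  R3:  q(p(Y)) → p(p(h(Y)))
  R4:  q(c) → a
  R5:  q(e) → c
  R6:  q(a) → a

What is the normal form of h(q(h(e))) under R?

p(p(p(p(e))))

1. h(q(h(e)))  →  p(q(h(e)))   [R1 at ε]
2. p(q(h(e)))  →  p(q(p(e)))   [R1 at 1.1]
3. p(q(p(e)))  →  p(p(p(h(e))))   [R3 at 1]
4. p(p(p(h(e))))  →  p(p(p(p(e))))   [R1 at 1.1.1]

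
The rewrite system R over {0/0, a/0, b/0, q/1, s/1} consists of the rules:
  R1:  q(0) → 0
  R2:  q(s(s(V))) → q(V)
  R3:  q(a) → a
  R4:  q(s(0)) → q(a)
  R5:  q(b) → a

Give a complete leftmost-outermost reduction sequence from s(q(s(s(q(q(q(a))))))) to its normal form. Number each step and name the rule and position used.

1. s(q(s(s(q(q(q(a)))))))  →  s(q(q(q(q(a)))))   [R2 at 1]
2. s(q(q(q(q(a)))))  →  s(q(q(q(a))))   [R3 at 1.1.1.1]
3. s(q(q(q(a))))  →  s(q(q(a)))   [R3 at 1.1.1]
4. s(q(q(a)))  →  s(q(a))   [R3 at 1.1]
5. s(q(a))  →  s(a)   [R3 at 1]

s(a)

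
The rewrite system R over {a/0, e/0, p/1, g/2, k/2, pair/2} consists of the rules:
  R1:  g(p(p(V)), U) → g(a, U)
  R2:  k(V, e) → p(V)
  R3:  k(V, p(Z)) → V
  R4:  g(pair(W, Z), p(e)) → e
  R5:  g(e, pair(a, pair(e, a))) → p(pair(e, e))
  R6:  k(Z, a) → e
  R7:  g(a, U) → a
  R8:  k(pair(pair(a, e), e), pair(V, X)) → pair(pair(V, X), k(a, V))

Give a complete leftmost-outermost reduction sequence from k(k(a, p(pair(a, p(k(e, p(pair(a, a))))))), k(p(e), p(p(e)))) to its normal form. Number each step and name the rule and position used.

a

1. k(k(a, p(pair(a, p(k(e, p(pair(a, a))))))), k(p(e), p(p(e))))  →  k(a, k(p(e), p(p(e))))   [R3 at 1]
2. k(a, k(p(e), p(p(e))))  →  k(a, p(e))   [R3 at 2]
3. k(a, p(e))  →  a   [R3 at ε]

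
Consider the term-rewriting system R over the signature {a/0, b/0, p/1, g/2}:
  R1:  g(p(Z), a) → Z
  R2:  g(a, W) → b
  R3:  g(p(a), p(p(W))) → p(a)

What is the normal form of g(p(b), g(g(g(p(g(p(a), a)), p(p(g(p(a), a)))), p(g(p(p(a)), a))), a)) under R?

b

1. g(p(b), g(g(g(p(g(p(a), a)), p(p(g(p(a), a)))), p(g(p(p(a)), a))), a))  →  g(p(b), g(g(g(p(a), p(p(g(p(a), a)))), p(g(p(p(a)), a))), a))   [R1 at 2.1.1.1.1]
2. g(p(b), g(g(g(p(a), p(p(g(p(a), a)))), p(g(p(p(a)), a))), a))  →  g(p(b), g(g(p(a), p(g(p(p(a)), a))), a))   [R3 at 2.1.1]
3. g(p(b), g(g(p(a), p(g(p(p(a)), a))), a))  →  g(p(b), g(g(p(a), p(p(a))), a))   [R1 at 2.1.2.1]
4. g(p(b), g(g(p(a), p(p(a))), a))  →  g(p(b), g(p(a), a))   [R3 at 2.1]
5. g(p(b), g(p(a), a))  →  g(p(b), a)   [R1 at 2]
6. g(p(b), a)  →  b   [R1 at ε]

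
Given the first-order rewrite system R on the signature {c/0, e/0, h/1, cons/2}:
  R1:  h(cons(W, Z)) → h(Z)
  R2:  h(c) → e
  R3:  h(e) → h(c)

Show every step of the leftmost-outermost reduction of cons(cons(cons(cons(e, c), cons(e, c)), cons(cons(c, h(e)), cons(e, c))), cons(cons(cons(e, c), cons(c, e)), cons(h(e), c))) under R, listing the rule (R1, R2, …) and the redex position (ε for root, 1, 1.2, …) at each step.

1. cons(cons(cons(cons(e, c), cons(e, c)), cons(cons(c, h(e)), cons(e, c))), cons(cons(cons(e, c), cons(c, e)), cons(h(e), c)))  →  cons(cons(cons(cons(e, c), cons(e, c)), cons(cons(c, h(c)), cons(e, c))), cons(cons(cons(e, c), cons(c, e)), cons(h(e), c)))   [R3 at 1.2.1.2]
2. cons(cons(cons(cons(e, c), cons(e, c)), cons(cons(c, h(c)), cons(e, c))), cons(cons(cons(e, c), cons(c, e)), cons(h(e), c)))  →  cons(cons(cons(cons(e, c), cons(e, c)), cons(cons(c, e), cons(e, c))), cons(cons(cons(e, c), cons(c, e)), cons(h(e), c)))   [R2 at 1.2.1.2]
3. cons(cons(cons(cons(e, c), cons(e, c)), cons(cons(c, e), cons(e, c))), cons(cons(cons(e, c), cons(c, e)), cons(h(e), c)))  →  cons(cons(cons(cons(e, c), cons(e, c)), cons(cons(c, e), cons(e, c))), cons(cons(cons(e, c), cons(c, e)), cons(h(c), c)))   [R3 at 2.2.1]
4. cons(cons(cons(cons(e, c), cons(e, c)), cons(cons(c, e), cons(e, c))), cons(cons(cons(e, c), cons(c, e)), cons(h(c), c)))  →  cons(cons(cons(cons(e, c), cons(e, c)), cons(cons(c, e), cons(e, c))), cons(cons(cons(e, c), cons(c, e)), cons(e, c)))   [R2 at 2.2.1]

cons(cons(cons(cons(e, c), cons(e, c)), cons(cons(c, e), cons(e, c))), cons(cons(cons(e, c), cons(c, e)), cons(e, c)))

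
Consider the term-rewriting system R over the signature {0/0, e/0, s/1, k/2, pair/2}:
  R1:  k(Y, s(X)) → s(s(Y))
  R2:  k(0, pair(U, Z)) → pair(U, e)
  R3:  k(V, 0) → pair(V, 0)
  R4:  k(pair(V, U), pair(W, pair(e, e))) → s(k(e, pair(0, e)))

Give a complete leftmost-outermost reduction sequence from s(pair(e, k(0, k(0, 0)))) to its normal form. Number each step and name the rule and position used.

1. s(pair(e, k(0, k(0, 0))))  →  s(pair(e, k(0, pair(0, 0))))   [R3 at 1.2.2]
2. s(pair(e, k(0, pair(0, 0))))  →  s(pair(e, pair(0, e)))   [R2 at 1.2]

s(pair(e, pair(0, e)))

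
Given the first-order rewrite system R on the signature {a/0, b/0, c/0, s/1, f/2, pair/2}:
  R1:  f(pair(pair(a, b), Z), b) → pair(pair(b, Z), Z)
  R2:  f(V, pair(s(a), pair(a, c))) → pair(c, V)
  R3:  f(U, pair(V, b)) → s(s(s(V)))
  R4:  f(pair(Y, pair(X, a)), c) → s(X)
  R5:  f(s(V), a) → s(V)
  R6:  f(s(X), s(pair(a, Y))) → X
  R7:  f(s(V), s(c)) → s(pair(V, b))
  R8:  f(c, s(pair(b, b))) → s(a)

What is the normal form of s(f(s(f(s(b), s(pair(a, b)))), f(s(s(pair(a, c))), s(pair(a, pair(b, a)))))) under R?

s(b)

1. s(f(s(f(s(b), s(pair(a, b)))), f(s(s(pair(a, c))), s(pair(a, pair(b, a))))))  →  s(f(s(b), f(s(s(pair(a, c))), s(pair(a, pair(b, a))))))   [R6 at 1.1.1]
2. s(f(s(b), f(s(s(pair(a, c))), s(pair(a, pair(b, a))))))  →  s(f(s(b), s(pair(a, c))))   [R6 at 1.2]
3. s(f(s(b), s(pair(a, c))))  →  s(b)   [R6 at 1]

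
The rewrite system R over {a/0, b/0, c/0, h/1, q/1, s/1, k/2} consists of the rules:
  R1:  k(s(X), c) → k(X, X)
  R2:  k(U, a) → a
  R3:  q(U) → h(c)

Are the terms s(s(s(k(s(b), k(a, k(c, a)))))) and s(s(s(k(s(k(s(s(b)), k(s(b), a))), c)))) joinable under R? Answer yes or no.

yes — NF(t₁) = s(s(s(a))), NF(t₂) = s(s(s(a)))

Reduce t₁ = s(s(s(k(s(b), k(a, k(c, a)))))):
1. s(s(s(k(s(b), k(a, k(c, a))))))  →  s(s(s(k(s(b), k(a, a)))))   [R2 at 1.1.1.2.2]
2. s(s(s(k(s(b), k(a, a)))))  →  s(s(s(k(s(b), a))))   [R2 at 1.1.1.2]
3. s(s(s(k(s(b), a))))  →  s(s(s(a)))   [R2 at 1.1.1]

Reduce t₂ = s(s(s(k(s(k(s(s(b)), k(s(b), a))), c)))):
1. s(s(s(k(s(k(s(s(b)), k(s(b), a))), c))))  →  s(s(s(k(k(s(s(b)), k(s(b), a)), k(s(s(b)), k(s(b), a))))))   [R1 at 1.1.1]
2. s(s(s(k(k(s(s(b)), k(s(b), a)), k(s(s(b)), k(s(b), a))))))  →  s(s(s(k(k(s(s(b)), a), k(s(s(b)), k(s(b), a))))))   [R2 at 1.1.1.1.2]
3. s(s(s(k(k(s(s(b)), a), k(s(s(b)), k(s(b), a))))))  →  s(s(s(k(a, k(s(s(b)), k(s(b), a))))))   [R2 at 1.1.1.1]
4. s(s(s(k(a, k(s(s(b)), k(s(b), a))))))  →  s(s(s(k(a, k(s(s(b)), a)))))   [R2 at 1.1.1.2.2]
5. s(s(s(k(a, k(s(s(b)), a)))))  →  s(s(s(k(a, a))))   [R2 at 1.1.1.2]
6. s(s(s(k(a, a))))  →  s(s(s(a)))   [R2 at 1.1.1]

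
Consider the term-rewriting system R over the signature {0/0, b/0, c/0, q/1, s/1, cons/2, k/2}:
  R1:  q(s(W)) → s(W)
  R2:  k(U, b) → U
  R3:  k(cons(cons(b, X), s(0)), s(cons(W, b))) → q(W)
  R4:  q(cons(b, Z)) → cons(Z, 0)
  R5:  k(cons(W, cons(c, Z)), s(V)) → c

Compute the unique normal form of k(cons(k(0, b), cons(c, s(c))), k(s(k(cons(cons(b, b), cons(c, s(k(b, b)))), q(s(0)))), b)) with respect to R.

c

1. k(cons(k(0, b), cons(c, s(c))), k(s(k(cons(cons(b, b), cons(c, s(k(b, b)))), q(s(0)))), b))  →  k(cons(0, cons(c, s(c))), k(s(k(cons(cons(b, b), cons(c, s(k(b, b)))), q(s(0)))), b))   [R2 at 1.1]
2. k(cons(0, cons(c, s(c))), k(s(k(cons(cons(b, b), cons(c, s(k(b, b)))), q(s(0)))), b))  →  k(cons(0, cons(c, s(c))), s(k(cons(cons(b, b), cons(c, s(k(b, b)))), q(s(0)))))   [R2 at 2]
3. k(cons(0, cons(c, s(c))), s(k(cons(cons(b, b), cons(c, s(k(b, b)))), q(s(0)))))  →  c   [R5 at ε]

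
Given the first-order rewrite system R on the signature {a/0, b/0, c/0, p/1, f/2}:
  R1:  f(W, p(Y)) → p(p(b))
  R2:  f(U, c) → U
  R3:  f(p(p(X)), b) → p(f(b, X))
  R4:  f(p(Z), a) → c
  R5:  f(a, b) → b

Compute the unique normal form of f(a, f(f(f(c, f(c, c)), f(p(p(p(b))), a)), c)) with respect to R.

1. f(a, f(f(f(c, f(c, c)), f(p(p(p(b))), a)), c))  →  f(a, f(f(c, f(c, c)), f(p(p(p(b))), a)))   [R2 at 2]
2. f(a, f(f(c, f(c, c)), f(p(p(p(b))), a)))  →  f(a, f(f(c, c), f(p(p(p(b))), a)))   [R2 at 2.1.2]
3. f(a, f(f(c, c), f(p(p(p(b))), a)))  →  f(a, f(c, f(p(p(p(b))), a)))   [R2 at 2.1]
4. f(a, f(c, f(p(p(p(b))), a)))  →  f(a, f(c, c))   [R4 at 2.2]
5. f(a, f(c, c))  →  f(a, c)   [R2 at 2]
6. f(a, c)  →  a   [R2 at ε]

a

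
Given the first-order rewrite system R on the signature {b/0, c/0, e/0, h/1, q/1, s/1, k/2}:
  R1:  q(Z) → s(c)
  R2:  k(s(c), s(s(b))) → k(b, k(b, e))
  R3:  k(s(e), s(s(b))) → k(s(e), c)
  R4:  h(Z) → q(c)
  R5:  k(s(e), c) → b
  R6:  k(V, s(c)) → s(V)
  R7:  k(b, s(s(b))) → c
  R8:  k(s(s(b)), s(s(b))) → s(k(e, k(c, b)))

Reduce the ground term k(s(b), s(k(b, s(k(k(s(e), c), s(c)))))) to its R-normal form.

s(s(b))

1. k(s(b), s(k(b, s(k(k(s(e), c), s(c))))))  →  k(s(b), s(k(b, s(s(k(s(e), c))))))   [R6 at 2.1.2.1]
2. k(s(b), s(k(b, s(s(k(s(e), c))))))  →  k(s(b), s(k(b, s(s(b)))))   [R5 at 2.1.2.1.1]
3. k(s(b), s(k(b, s(s(b)))))  →  k(s(b), s(c))   [R7 at 2.1]
4. k(s(b), s(c))  →  s(s(b))   [R6 at ε]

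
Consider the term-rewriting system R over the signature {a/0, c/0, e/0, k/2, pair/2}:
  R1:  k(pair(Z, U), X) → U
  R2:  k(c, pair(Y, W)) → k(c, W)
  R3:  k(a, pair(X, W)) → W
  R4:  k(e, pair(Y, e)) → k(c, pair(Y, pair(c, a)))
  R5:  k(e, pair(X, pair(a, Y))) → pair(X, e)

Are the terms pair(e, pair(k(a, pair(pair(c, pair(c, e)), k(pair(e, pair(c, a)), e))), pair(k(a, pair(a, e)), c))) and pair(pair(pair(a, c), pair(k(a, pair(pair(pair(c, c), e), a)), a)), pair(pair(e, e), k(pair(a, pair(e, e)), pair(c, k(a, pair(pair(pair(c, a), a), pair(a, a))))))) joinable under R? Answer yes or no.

Reduce t₁ = pair(e, pair(k(a, pair(pair(c, pair(c, e)), k(pair(e, pair(c, a)), e))), pair(k(a, pair(a, e)), c))):
1. pair(e, pair(k(a, pair(pair(c, pair(c, e)), k(pair(e, pair(c, a)), e))), pair(k(a, pair(a, e)), c)))  →  pair(e, pair(k(pair(e, pair(c, a)), e), pair(k(a, pair(a, e)), c)))   [R3 at 2.1]
2. pair(e, pair(k(pair(e, pair(c, a)), e), pair(k(a, pair(a, e)), c)))  →  pair(e, pair(pair(c, a), pair(k(a, pair(a, e)), c)))   [R1 at 2.1]
3. pair(e, pair(pair(c, a), pair(k(a, pair(a, e)), c)))  →  pair(e, pair(pair(c, a), pair(e, c)))   [R3 at 2.2.1]

Reduce t₂ = pair(pair(pair(a, c), pair(k(a, pair(pair(pair(c, c), e), a)), a)), pair(pair(e, e), k(pair(a, pair(e, e)), pair(c, k(a, pair(pair(pair(c, a), a), pair(a, a))))))):
1. pair(pair(pair(a, c), pair(k(a, pair(pair(pair(c, c), e), a)), a)), pair(pair(e, e), k(pair(a, pair(e, e)), pair(c, k(a, pair(pair(pair(c, a), a), pair(a, a)))))))  →  pair(pair(pair(a, c), pair(a, a)), pair(pair(e, e), k(pair(a, pair(e, e)), pair(c, k(a, pair(pair(pair(c, a), a), pair(a, a)))))))   [R3 at 1.2.1]
2. pair(pair(pair(a, c), pair(a, a)), pair(pair(e, e), k(pair(a, pair(e, e)), pair(c, k(a, pair(pair(pair(c, a), a), pair(a, a)))))))  →  pair(pair(pair(a, c), pair(a, a)), pair(pair(e, e), pair(e, e)))   [R1 at 2.2]

no — NF(t₁) = pair(e, pair(pair(c, a), pair(e, c))), NF(t₂) = pair(pair(pair(a, c), pair(a, a)), pair(pair(e, e), pair(e, e)))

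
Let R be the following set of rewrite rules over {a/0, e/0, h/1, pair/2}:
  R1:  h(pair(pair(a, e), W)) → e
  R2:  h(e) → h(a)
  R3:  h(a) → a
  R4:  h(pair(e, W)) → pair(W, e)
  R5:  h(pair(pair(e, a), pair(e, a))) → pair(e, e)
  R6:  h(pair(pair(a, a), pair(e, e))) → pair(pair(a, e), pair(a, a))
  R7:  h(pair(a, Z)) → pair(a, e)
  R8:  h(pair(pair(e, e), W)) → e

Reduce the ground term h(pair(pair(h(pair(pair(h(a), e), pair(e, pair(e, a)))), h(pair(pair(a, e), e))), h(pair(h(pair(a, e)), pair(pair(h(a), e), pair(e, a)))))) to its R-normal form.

e

1. h(pair(pair(h(pair(pair(h(a), e), pair(e, pair(e, a)))), h(pair(pair(a, e), e))), h(pair(h(pair(a, e)), pair(pair(h(a), e), pair(e, a))))))  →  h(pair(pair(h(pair(pair(a, e), pair(e, pair(e, a)))), h(pair(pair(a, e), e))), h(pair(h(pair(a, e)), pair(pair(h(a), e), pair(e, a))))))   [R3 at 1.1.1.1.1.1]
2. h(pair(pair(h(pair(pair(a, e), pair(e, pair(e, a)))), h(pair(pair(a, e), e))), h(pair(h(pair(a, e)), pair(pair(h(a), e), pair(e, a))))))  →  h(pair(pair(e, h(pair(pair(a, e), e))), h(pair(h(pair(a, e)), pair(pair(h(a), e), pair(e, a))))))   [R1 at 1.1.1]
3. h(pair(pair(e, h(pair(pair(a, e), e))), h(pair(h(pair(a, e)), pair(pair(h(a), e), pair(e, a))))))  →  h(pair(pair(e, e), h(pair(h(pair(a, e)), pair(pair(h(a), e), pair(e, a))))))   [R1 at 1.1.2]
4. h(pair(pair(e, e), h(pair(h(pair(a, e)), pair(pair(h(a), e), pair(e, a))))))  →  e   [R8 at ε]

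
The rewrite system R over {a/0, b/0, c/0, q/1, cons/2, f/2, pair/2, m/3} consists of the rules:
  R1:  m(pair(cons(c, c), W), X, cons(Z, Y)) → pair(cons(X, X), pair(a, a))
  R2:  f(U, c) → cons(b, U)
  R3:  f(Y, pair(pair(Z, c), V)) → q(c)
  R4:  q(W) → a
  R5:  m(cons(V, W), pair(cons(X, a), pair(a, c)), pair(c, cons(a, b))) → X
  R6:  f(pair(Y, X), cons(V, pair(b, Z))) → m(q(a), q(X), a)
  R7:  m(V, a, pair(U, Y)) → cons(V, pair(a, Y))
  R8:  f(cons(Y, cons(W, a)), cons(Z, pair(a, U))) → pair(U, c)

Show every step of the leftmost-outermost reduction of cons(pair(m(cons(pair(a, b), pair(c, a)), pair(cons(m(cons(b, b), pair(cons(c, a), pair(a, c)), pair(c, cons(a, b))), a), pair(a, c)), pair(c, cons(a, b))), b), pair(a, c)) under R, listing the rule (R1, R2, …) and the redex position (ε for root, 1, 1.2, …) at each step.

cons(pair(c, b), pair(a, c))

1. cons(pair(m(cons(pair(a, b), pair(c, a)), pair(cons(m(cons(b, b), pair(cons(c, a), pair(a, c)), pair(c, cons(a, b))), a), pair(a, c)), pair(c, cons(a, b))), b), pair(a, c))  →  cons(pair(m(cons(b, b), pair(cons(c, a), pair(a, c)), pair(c, cons(a, b))), b), pair(a, c))   [R5 at 1.1]
2. cons(pair(m(cons(b, b), pair(cons(c, a), pair(a, c)), pair(c, cons(a, b))), b), pair(a, c))  →  cons(pair(c, b), pair(a, c))   [R5 at 1.1]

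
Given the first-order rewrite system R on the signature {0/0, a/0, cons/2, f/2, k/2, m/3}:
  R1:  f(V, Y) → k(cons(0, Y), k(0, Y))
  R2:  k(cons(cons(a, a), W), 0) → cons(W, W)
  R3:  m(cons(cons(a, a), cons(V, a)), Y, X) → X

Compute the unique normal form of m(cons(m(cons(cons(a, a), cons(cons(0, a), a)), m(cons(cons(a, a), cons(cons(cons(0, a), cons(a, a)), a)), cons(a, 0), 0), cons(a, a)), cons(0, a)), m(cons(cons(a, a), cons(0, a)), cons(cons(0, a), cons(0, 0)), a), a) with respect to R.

1. m(cons(m(cons(cons(a, a), cons(cons(0, a), a)), m(cons(cons(a, a), cons(cons(cons(0, a), cons(a, a)), a)), cons(a, 0), 0), cons(a, a)), cons(0, a)), m(cons(cons(a, a), cons(0, a)), cons(cons(0, a), cons(0, 0)), a), a)  →  m(cons(cons(a, a), cons(0, a)), m(cons(cons(a, a), cons(0, a)), cons(cons(0, a), cons(0, 0)), a), a)   [R3 at 1.1]
2. m(cons(cons(a, a), cons(0, a)), m(cons(cons(a, a), cons(0, a)), cons(cons(0, a), cons(0, 0)), a), a)  →  a   [R3 at ε]

a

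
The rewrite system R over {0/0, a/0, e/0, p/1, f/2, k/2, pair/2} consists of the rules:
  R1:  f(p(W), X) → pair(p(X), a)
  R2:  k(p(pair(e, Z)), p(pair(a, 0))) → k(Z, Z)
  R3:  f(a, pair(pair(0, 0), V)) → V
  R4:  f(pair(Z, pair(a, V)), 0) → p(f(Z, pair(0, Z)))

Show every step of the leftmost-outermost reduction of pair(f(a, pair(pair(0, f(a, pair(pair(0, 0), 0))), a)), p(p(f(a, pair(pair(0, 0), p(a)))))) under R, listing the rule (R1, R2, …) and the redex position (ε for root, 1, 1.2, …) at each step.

1. pair(f(a, pair(pair(0, f(a, pair(pair(0, 0), 0))), a)), p(p(f(a, pair(pair(0, 0), p(a))))))  →  pair(f(a, pair(pair(0, 0), a)), p(p(f(a, pair(pair(0, 0), p(a))))))   [R3 at 1.2.1.2]
2. pair(f(a, pair(pair(0, 0), a)), p(p(f(a, pair(pair(0, 0), p(a))))))  →  pair(a, p(p(f(a, pair(pair(0, 0), p(a))))))   [R3 at 1]
3. pair(a, p(p(f(a, pair(pair(0, 0), p(a))))))  →  pair(a, p(p(p(a))))   [R3 at 2.1.1]

pair(a, p(p(p(a))))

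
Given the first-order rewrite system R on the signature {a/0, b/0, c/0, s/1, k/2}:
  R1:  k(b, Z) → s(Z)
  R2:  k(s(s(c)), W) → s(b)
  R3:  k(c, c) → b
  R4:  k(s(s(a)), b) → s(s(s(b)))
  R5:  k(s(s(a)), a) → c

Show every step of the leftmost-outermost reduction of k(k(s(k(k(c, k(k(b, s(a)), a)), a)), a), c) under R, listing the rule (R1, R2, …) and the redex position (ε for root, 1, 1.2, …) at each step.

b

1. k(k(s(k(k(c, k(k(b, s(a)), a)), a)), a), c)  →  k(k(s(k(k(c, k(s(s(a)), a)), a)), a), c)   [R1 at 1.1.1.1.2.1]
2. k(k(s(k(k(c, k(s(s(a)), a)), a)), a), c)  →  k(k(s(k(k(c, c), a)), a), c)   [R5 at 1.1.1.1.2]
3. k(k(s(k(k(c, c), a)), a), c)  →  k(k(s(k(b, a)), a), c)   [R3 at 1.1.1.1]
4. k(k(s(k(b, a)), a), c)  →  k(k(s(s(a)), a), c)   [R1 at 1.1.1]
5. k(k(s(s(a)), a), c)  →  k(c, c)   [R5 at 1]
6. k(c, c)  →  b   [R3 at ε]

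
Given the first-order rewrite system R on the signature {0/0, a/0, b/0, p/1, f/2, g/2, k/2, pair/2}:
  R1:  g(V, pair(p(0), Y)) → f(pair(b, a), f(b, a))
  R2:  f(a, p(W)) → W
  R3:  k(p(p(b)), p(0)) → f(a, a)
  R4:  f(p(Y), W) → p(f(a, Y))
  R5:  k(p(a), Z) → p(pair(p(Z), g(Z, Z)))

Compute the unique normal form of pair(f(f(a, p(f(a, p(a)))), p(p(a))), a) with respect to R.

pair(p(a), a)

1. pair(f(f(a, p(f(a, p(a)))), p(p(a))), a)  →  pair(f(f(a, p(a)), p(p(a))), a)   [R2 at 1.1]
2. pair(f(f(a, p(a)), p(p(a))), a)  →  pair(f(a, p(p(a))), a)   [R2 at 1.1]
3. pair(f(a, p(p(a))), a)  →  pair(p(a), a)   [R2 at 1]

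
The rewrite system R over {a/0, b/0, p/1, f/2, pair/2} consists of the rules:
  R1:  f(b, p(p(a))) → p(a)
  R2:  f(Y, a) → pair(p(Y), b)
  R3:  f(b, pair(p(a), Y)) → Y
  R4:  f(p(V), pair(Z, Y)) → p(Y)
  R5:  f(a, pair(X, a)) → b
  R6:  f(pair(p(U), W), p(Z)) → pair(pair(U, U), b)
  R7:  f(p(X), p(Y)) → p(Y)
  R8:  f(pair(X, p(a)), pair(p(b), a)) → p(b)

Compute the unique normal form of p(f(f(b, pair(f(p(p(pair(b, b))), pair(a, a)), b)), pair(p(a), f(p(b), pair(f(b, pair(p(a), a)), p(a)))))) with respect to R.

1. p(f(f(b, pair(f(p(p(pair(b, b))), pair(a, a)), b)), pair(p(a), f(p(b), pair(f(b, pair(p(a), a)), p(a))))))  →  p(f(f(b, pair(p(a), b)), pair(p(a), f(p(b), pair(f(b, pair(p(a), a)), p(a))))))   [R4 at 1.1.2.1]
2. p(f(f(b, pair(p(a), b)), pair(p(a), f(p(b), pair(f(b, pair(p(a), a)), p(a))))))  →  p(f(b, pair(p(a), f(p(b), pair(f(b, pair(p(a), a)), p(a))))))   [R3 at 1.1]
3. p(f(b, pair(p(a), f(p(b), pair(f(b, pair(p(a), a)), p(a))))))  →  p(f(p(b), pair(f(b, pair(p(a), a)), p(a))))   [R3 at 1]
4. p(f(p(b), pair(f(b, pair(p(a), a)), p(a))))  →  p(p(p(a)))   [R4 at 1]

p(p(p(a)))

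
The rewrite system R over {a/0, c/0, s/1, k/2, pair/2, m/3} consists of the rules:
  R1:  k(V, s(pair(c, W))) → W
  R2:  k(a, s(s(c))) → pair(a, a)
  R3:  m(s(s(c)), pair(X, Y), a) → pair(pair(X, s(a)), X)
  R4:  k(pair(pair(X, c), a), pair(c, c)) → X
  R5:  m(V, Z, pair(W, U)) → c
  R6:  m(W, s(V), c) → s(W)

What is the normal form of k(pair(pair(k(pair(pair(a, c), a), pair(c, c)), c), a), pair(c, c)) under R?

a

1. k(pair(pair(k(pair(pair(a, c), a), pair(c, c)), c), a), pair(c, c))  →  k(pair(pair(a, c), a), pair(c, c))   [R4 at ε]
2. k(pair(pair(a, c), a), pair(c, c))  →  a   [R4 at ε]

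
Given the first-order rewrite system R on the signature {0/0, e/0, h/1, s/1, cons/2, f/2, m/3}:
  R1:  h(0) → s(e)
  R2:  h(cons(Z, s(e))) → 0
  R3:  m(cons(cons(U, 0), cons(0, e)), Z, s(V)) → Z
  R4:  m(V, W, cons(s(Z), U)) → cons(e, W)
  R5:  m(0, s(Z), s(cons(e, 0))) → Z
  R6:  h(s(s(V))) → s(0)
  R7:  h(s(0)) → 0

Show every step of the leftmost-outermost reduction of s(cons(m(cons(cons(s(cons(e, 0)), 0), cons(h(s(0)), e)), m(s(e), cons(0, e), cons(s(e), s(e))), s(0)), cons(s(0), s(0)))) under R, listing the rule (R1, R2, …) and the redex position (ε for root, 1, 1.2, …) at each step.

1. s(cons(m(cons(cons(s(cons(e, 0)), 0), cons(h(s(0)), e)), m(s(e), cons(0, e), cons(s(e), s(e))), s(0)), cons(s(0), s(0))))  →  s(cons(m(cons(cons(s(cons(e, 0)), 0), cons(0, e)), m(s(e), cons(0, e), cons(s(e), s(e))), s(0)), cons(s(0), s(0))))   [R7 at 1.1.1.2.1]
2. s(cons(m(cons(cons(s(cons(e, 0)), 0), cons(0, e)), m(s(e), cons(0, e), cons(s(e), s(e))), s(0)), cons(s(0), s(0))))  →  s(cons(m(s(e), cons(0, e), cons(s(e), s(e))), cons(s(0), s(0))))   [R3 at 1.1]
3. s(cons(m(s(e), cons(0, e), cons(s(e), s(e))), cons(s(0), s(0))))  →  s(cons(cons(e, cons(0, e)), cons(s(0), s(0))))   [R4 at 1.1]

s(cons(cons(e, cons(0, e)), cons(s(0), s(0))))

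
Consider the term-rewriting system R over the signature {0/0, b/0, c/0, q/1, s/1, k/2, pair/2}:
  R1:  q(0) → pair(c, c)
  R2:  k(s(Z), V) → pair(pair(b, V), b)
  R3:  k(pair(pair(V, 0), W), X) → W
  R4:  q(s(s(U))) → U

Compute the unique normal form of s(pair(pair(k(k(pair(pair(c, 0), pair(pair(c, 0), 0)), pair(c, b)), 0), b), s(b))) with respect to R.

s(pair(pair(0, b), s(b)))

1. s(pair(pair(k(k(pair(pair(c, 0), pair(pair(c, 0), 0)), pair(c, b)), 0), b), s(b)))  →  s(pair(pair(k(pair(pair(c, 0), 0), 0), b), s(b)))   [R3 at 1.1.1.1]
2. s(pair(pair(k(pair(pair(c, 0), 0), 0), b), s(b)))  →  s(pair(pair(0, b), s(b)))   [R3 at 1.1.1]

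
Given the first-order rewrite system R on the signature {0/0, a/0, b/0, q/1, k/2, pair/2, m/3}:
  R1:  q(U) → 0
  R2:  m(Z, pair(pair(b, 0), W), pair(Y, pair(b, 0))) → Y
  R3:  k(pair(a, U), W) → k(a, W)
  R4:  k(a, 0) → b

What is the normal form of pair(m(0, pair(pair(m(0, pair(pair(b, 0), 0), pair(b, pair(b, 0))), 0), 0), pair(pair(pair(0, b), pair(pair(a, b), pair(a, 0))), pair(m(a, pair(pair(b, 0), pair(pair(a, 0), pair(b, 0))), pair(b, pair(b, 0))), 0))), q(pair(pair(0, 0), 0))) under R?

1. pair(m(0, pair(pair(m(0, pair(pair(b, 0), 0), pair(b, pair(b, 0))), 0), 0), pair(pair(pair(0, b), pair(pair(a, b), pair(a, 0))), pair(m(a, pair(pair(b, 0), pair(pair(a, 0), pair(b, 0))), pair(b, pair(b, 0))), 0))), q(pair(pair(0, 0), 0)))  →  pair(m(0, pair(pair(b, 0), 0), pair(pair(pair(0, b), pair(pair(a, b), pair(a, 0))), pair(m(a, pair(pair(b, 0), pair(pair(a, 0), pair(b, 0))), pair(b, pair(b, 0))), 0))), q(pair(pair(0, 0), 0)))   [R2 at 1.2.1.1]
2. pair(m(0, pair(pair(b, 0), 0), pair(pair(pair(0, b), pair(pair(a, b), pair(a, 0))), pair(m(a, pair(pair(b, 0), pair(pair(a, 0), pair(b, 0))), pair(b, pair(b, 0))), 0))), q(pair(pair(0, 0), 0)))  →  pair(m(0, pair(pair(b, 0), 0), pair(pair(pair(0, b), pair(pair(a, b), pair(a, 0))), pair(b, 0))), q(pair(pair(0, 0), 0)))   [R2 at 1.3.2.1]
3. pair(m(0, pair(pair(b, 0), 0), pair(pair(pair(0, b), pair(pair(a, b), pair(a, 0))), pair(b, 0))), q(pair(pair(0, 0), 0)))  →  pair(pair(pair(0, b), pair(pair(a, b), pair(a, 0))), q(pair(pair(0, 0), 0)))   [R2 at 1]
4. pair(pair(pair(0, b), pair(pair(a, b), pair(a, 0))), q(pair(pair(0, 0), 0)))  →  pair(pair(pair(0, b), pair(pair(a, b), pair(a, 0))), 0)   [R1 at 2]

pair(pair(pair(0, b), pair(pair(a, b), pair(a, 0))), 0)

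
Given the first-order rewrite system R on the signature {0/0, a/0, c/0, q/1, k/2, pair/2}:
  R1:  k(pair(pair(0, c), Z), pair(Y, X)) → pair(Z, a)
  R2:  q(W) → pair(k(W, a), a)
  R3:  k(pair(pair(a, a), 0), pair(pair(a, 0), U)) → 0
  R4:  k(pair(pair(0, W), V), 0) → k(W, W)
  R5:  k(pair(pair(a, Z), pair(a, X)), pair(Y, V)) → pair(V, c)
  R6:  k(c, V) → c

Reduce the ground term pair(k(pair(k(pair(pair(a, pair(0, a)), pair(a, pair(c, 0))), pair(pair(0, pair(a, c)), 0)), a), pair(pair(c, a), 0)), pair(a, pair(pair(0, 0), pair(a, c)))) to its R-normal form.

pair(pair(a, a), pair(a, pair(pair(0, 0), pair(a, c))))

1. pair(k(pair(k(pair(pair(a, pair(0, a)), pair(a, pair(c, 0))), pair(pair(0, pair(a, c)), 0)), a), pair(pair(c, a), 0)), pair(a, pair(pair(0, 0), pair(a, c))))  →  pair(k(pair(pair(0, c), a), pair(pair(c, a), 0)), pair(a, pair(pair(0, 0), pair(a, c))))   [R5 at 1.1.1]
2. pair(k(pair(pair(0, c), a), pair(pair(c, a), 0)), pair(a, pair(pair(0, 0), pair(a, c))))  →  pair(pair(a, a), pair(a, pair(pair(0, 0), pair(a, c))))   [R1 at 1]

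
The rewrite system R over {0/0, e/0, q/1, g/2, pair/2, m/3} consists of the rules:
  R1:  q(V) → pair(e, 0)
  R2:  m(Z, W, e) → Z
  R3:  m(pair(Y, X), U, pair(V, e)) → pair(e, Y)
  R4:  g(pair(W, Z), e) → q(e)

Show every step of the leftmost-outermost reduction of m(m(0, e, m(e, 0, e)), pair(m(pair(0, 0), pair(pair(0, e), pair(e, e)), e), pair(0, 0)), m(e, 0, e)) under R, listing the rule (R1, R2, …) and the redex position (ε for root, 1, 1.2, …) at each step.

1. m(m(0, e, m(e, 0, e)), pair(m(pair(0, 0), pair(pair(0, e), pair(e, e)), e), pair(0, 0)), m(e, 0, e))  →  m(m(0, e, e), pair(m(pair(0, 0), pair(pair(0, e), pair(e, e)), e), pair(0, 0)), m(e, 0, e))   [R2 at 1.3]
2. m(m(0, e, e), pair(m(pair(0, 0), pair(pair(0, e), pair(e, e)), e), pair(0, 0)), m(e, 0, e))  →  m(0, pair(m(pair(0, 0), pair(pair(0, e), pair(e, e)), e), pair(0, 0)), m(e, 0, e))   [R2 at 1]
3. m(0, pair(m(pair(0, 0), pair(pair(0, e), pair(e, e)), e), pair(0, 0)), m(e, 0, e))  →  m(0, pair(pair(0, 0), pair(0, 0)), m(e, 0, e))   [R2 at 2.1]
4. m(0, pair(pair(0, 0), pair(0, 0)), m(e, 0, e))  →  m(0, pair(pair(0, 0), pair(0, 0)), e)   [R2 at 3]
5. m(0, pair(pair(0, 0), pair(0, 0)), e)  →  0   [R2 at ε]

0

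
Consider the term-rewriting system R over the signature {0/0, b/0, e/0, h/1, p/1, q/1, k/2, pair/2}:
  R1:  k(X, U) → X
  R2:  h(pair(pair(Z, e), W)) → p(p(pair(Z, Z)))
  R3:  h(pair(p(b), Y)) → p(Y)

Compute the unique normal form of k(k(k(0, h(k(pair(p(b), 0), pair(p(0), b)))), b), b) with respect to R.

1. k(k(k(0, h(k(pair(p(b), 0), pair(p(0), b)))), b), b)  →  k(k(0, h(k(pair(p(b), 0), pair(p(0), b)))), b)   [R1 at ε]
2. k(k(0, h(k(pair(p(b), 0), pair(p(0), b)))), b)  →  k(0, h(k(pair(p(b), 0), pair(p(0), b))))   [R1 at ε]
3. k(0, h(k(pair(p(b), 0), pair(p(0), b))))  →  0   [R1 at ε]

0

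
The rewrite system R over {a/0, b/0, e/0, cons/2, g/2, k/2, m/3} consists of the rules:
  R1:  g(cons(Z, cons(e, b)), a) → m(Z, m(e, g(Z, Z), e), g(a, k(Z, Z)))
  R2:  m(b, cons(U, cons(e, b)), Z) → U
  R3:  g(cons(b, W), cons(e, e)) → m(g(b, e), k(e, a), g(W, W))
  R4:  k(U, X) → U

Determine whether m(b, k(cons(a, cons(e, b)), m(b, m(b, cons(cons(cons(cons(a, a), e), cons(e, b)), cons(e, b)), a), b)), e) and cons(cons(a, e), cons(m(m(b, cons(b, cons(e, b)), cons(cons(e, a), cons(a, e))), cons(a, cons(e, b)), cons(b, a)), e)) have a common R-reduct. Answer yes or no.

Reduce t₁ = m(b, k(cons(a, cons(e, b)), m(b, m(b, cons(cons(cons(cons(a, a), e), cons(e, b)), cons(e, b)), a), b)), e):
1. m(b, k(cons(a, cons(e, b)), m(b, m(b, cons(cons(cons(cons(a, a), e), cons(e, b)), cons(e, b)), a), b)), e)  →  m(b, cons(a, cons(e, b)), e)   [R4 at 2]
2. m(b, cons(a, cons(e, b)), e)  →  a   [R2 at ε]

Reduce t₂ = cons(cons(a, e), cons(m(m(b, cons(b, cons(e, b)), cons(cons(e, a), cons(a, e))), cons(a, cons(e, b)), cons(b, a)), e)):
1. cons(cons(a, e), cons(m(m(b, cons(b, cons(e, b)), cons(cons(e, a), cons(a, e))), cons(a, cons(e, b)), cons(b, a)), e))  →  cons(cons(a, e), cons(m(b, cons(a, cons(e, b)), cons(b, a)), e))   [R2 at 2.1.1]
2. cons(cons(a, e), cons(m(b, cons(a, cons(e, b)), cons(b, a)), e))  →  cons(cons(a, e), cons(a, e))   [R2 at 2.1]

no — NF(t₁) = a, NF(t₂) = cons(cons(a, e), cons(a, e))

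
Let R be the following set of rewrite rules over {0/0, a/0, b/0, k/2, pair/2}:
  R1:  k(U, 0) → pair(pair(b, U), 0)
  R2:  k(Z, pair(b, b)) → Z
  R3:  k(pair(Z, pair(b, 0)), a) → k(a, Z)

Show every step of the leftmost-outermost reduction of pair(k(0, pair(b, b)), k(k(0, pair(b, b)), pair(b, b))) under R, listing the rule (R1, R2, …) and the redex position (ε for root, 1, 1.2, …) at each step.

pair(0, 0)

1. pair(k(0, pair(b, b)), k(k(0, pair(b, b)), pair(b, b)))  →  pair(0, k(k(0, pair(b, b)), pair(b, b)))   [R2 at 1]
2. pair(0, k(k(0, pair(b, b)), pair(b, b)))  →  pair(0, k(0, pair(b, b)))   [R2 at 2]
3. pair(0, k(0, pair(b, b)))  →  pair(0, 0)   [R2 at 2]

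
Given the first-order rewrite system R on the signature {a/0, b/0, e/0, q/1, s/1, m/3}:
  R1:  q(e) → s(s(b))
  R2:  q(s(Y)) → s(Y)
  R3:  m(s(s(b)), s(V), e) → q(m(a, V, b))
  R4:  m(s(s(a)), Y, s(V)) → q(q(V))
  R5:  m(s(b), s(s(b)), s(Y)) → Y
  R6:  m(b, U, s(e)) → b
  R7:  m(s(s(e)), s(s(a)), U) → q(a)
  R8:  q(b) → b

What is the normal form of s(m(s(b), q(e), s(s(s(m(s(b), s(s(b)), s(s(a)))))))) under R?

s(s(s(s(a))))

1. s(m(s(b), q(e), s(s(s(m(s(b), s(s(b)), s(s(a))))))))  →  s(m(s(b), s(s(b)), s(s(s(m(s(b), s(s(b)), s(s(a))))))))   [R1 at 1.2]
2. s(m(s(b), s(s(b)), s(s(s(m(s(b), s(s(b)), s(s(a))))))))  →  s(s(s(m(s(b), s(s(b)), s(s(a))))))   [R5 at 1]
3. s(s(s(m(s(b), s(s(b)), s(s(a))))))  →  s(s(s(s(a))))   [R5 at 1.1.1]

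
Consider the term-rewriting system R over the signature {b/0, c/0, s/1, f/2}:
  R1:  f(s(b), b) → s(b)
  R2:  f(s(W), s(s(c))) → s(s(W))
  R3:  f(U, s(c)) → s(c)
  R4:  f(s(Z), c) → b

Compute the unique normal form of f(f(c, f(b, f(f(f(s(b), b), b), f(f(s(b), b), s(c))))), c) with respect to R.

b

1. f(f(c, f(b, f(f(f(s(b), b), b), f(f(s(b), b), s(c))))), c)  →  f(f(c, f(b, f(f(s(b), b), f(f(s(b), b), s(c))))), c)   [R1 at 1.2.2.1.1]
2. f(f(c, f(b, f(f(s(b), b), f(f(s(b), b), s(c))))), c)  →  f(f(c, f(b, f(s(b), f(f(s(b), b), s(c))))), c)   [R1 at 1.2.2.1]
3. f(f(c, f(b, f(s(b), f(f(s(b), b), s(c))))), c)  →  f(f(c, f(b, f(s(b), s(c)))), c)   [R3 at 1.2.2.2]
4. f(f(c, f(b, f(s(b), s(c)))), c)  →  f(f(c, f(b, s(c))), c)   [R3 at 1.2.2]
5. f(f(c, f(b, s(c))), c)  →  f(f(c, s(c)), c)   [R3 at 1.2]
6. f(f(c, s(c)), c)  →  f(s(c), c)   [R3 at 1]
7. f(s(c), c)  →  b   [R4 at ε]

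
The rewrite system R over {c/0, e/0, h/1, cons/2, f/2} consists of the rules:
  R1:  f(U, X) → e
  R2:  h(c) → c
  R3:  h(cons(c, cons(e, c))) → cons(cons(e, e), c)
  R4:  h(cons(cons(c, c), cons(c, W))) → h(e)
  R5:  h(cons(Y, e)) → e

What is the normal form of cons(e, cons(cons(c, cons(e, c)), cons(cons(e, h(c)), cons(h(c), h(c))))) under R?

1. cons(e, cons(cons(c, cons(e, c)), cons(cons(e, h(c)), cons(h(c), h(c)))))  →  cons(e, cons(cons(c, cons(e, c)), cons(cons(e, c), cons(h(c), h(c)))))   [R2 at 2.2.1.2]
2. cons(e, cons(cons(c, cons(e, c)), cons(cons(e, c), cons(h(c), h(c)))))  →  cons(e, cons(cons(c, cons(e, c)), cons(cons(e, c), cons(c, h(c)))))   [R2 at 2.2.2.1]
3. cons(e, cons(cons(c, cons(e, c)), cons(cons(e, c), cons(c, h(c)))))  →  cons(e, cons(cons(c, cons(e, c)), cons(cons(e, c), cons(c, c))))   [R2 at 2.2.2.2]

cons(e, cons(cons(c, cons(e, c)), cons(cons(e, c), cons(c, c))))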